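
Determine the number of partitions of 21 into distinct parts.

Enumerating by decreasing first part gives 76 partitions in all.

76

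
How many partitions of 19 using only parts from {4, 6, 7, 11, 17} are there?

3

They are:
11,4,4
7,6,6
7,4,4,4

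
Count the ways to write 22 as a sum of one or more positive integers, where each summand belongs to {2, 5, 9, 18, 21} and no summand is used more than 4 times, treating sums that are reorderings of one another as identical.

They are:
18,2,2
9,9,2,2
9,5,2,2,2,2
5,5,5,5,2
Counting gives 4.

4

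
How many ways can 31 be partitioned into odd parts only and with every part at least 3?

There are too many to list fully; the first 12 (by largest part) are:
31
3,3,25
3,5,23
3,7,21
5,5,21
3,9,19
5,7,19
3,3,3,3,19
3,11,17
5,9,17
7,7,17
3,3,3,5,17
…and 32 more, for 44 total.

44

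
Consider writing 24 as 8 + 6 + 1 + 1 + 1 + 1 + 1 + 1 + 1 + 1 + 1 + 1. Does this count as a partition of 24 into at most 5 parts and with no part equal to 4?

No

The parts sum to 24, and the condition 'there are at most 5 summands' is violated.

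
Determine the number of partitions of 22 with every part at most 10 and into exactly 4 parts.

43

There are too many to list fully; the first 12 (by largest part) are:
10, 10, 1, 1
10, 9, 2, 1
10, 8, 3, 1
10, 8, 2, 2
10, 7, 4, 1
10, 7, 3, 2
10, 6, 5, 1
10, 6, 4, 2
10, 6, 3, 3
10, 5, 5, 2
10, 5, 4, 3
10, 4, 4, 4
…and 31 more, for 43 total.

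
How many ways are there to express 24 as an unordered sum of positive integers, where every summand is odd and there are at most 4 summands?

There are too many to list fully; the first 12 (by largest part) are:
23+1
21+3
21+1+1+1
19+5
19+3+1+1
17+7
17+5+1+1
17+3+3+1
15+9
15+7+1+1
15+5+3+1
15+3+3+3
…and 17 more, for 29 total.

29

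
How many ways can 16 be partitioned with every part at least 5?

6

Listing the qualifying partitions of 16:
16
5 + 11
6 + 10
7 + 9
8 + 8
5 + 5 + 6
Counting gives 6.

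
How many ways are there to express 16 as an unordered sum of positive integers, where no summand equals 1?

A partial list (first 12 by largest part):
16
14 + 2
13 + 3
12 + 4
12 + 2 + 2
11 + 5
11 + 3 + 2
10 + 6
10 + 4 + 2
10 + 3 + 3
10 + 2 + 2 + 2
9 + 7
…and 43 more, for 55 total.

55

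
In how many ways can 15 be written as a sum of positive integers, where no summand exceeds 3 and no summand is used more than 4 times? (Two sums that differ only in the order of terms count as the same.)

8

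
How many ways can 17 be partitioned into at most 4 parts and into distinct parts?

36

A partial list (first 12 by largest part):
17
1,16
2,15
3,14
1,2,14
4,13
1,3,13
5,12
1,4,12
2,3,12
6,11
1,5,11
…and 24 more, for 36 total.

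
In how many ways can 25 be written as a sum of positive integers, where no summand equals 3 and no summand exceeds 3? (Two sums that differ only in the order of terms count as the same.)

They are:
2+2+2+2+2+2+2+2+2+2+2+2+1
2+2+2+2+2+2+2+2+2+2+2+1+1+1
2+2+2+2+2+2+2+2+2+2+1+1+1+1+1
2+2+2+2+2+2+2+2+2+1+1+1+1+1+1+1
2+2+2+2+2+2+2+2+1+1+1+1+1+1+1+1+1
2+2+2+2+2+2+2+1+1+1+1+1+1+1+1+1+1+1
2+2+2+2+2+2+1+1+1+1+1+1+1+1+1+1+1+1+1
2+2+2+2+2+1+1+1+1+1+1+1+1+1+1+1+1+1+1+1
2+2+2+2+1+1+1+1+1+1+1+1+1+1+1+1+1+1+1+1+1
2+2+2+1+1+1+1+1+1+1+1+1+1+1+1+1+1+1+1+1+1+1
2+2+1+1+1+1+1+1+1+1+1+1+1+1+1+1+1+1+1+1+1+1+1
2+1+1+1+1+1+1+1+1+1+1+1+1+1+1+1+1+1+1+1+1+1+1+1
1+1+1+1+1+1+1+1+1+1+1+1+1+1+1+1+1+1+1+1+1+1+1+1+1

13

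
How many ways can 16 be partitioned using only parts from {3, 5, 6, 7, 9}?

5

Listing the qualifying partitions of 16:
9+7
7+6+3
7+3+3+3
6+5+5
5+5+3+3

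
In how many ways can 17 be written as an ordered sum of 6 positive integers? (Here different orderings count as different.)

4368

A composition of 17 into 6 positive parts is chosen by placing 5 dividers among the 16 gaps between 17 units: C(16,5) = 4368.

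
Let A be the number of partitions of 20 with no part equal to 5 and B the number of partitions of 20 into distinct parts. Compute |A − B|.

Partitions of 20 with no part equal to 5: 451.
Partitions of 20 into distinct parts: 64.
|451 − 64| = 387.

387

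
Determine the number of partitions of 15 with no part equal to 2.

75

Counting exhaustively, 75 partitions satisfy the conditions.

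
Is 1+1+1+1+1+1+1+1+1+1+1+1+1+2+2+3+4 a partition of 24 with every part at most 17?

The parts sum to 24, and the condition 'no summand exceeds 17' holds.

Yes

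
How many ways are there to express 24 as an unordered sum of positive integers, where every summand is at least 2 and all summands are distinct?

66

There are too many to list fully; the first 12 (by largest part) are:
24
2 + 22
3 + 21
4 + 20
5 + 19
2 + 3 + 19
6 + 18
2 + 4 + 18
7 + 17
2 + 5 + 17
3 + 4 + 17
8 + 16
…and 54 more, for 66 total.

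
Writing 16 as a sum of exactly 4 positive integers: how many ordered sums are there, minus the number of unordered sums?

421

Ordered (compositions into 4 parts): C(15,3) = 455.
Partitions of 16 into exactly 4 parts: 34.
Difference: 455 − 34 = 421.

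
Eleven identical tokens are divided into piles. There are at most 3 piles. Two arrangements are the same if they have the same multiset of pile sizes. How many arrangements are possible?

16

They are:
11
10 + 1
9 + 2
9 + 1 + 1
8 + 3
8 + 2 + 1
7 + 4
7 + 3 + 1
7 + 2 + 2
6 + 5
6 + 4 + 1
6 + 3 + 2
5 + 5 + 1
5 + 4 + 2
5 + 3 + 3
4 + 4 + 3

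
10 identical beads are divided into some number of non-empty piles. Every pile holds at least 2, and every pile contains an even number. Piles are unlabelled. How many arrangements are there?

Listing the qualifying partitions of 10:
10
8, 2
6, 4
6, 2, 2
4, 4, 2
4, 2, 2, 2
2, 2, 2, 2, 2
That's 7 in total.

7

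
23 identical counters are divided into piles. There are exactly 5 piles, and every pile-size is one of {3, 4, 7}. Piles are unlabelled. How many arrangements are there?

2

They are:
7 + 7 + 3 + 3 + 3
7 + 4 + 4 + 4 + 4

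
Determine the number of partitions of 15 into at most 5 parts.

84

Counting exhaustively, 84 partitions satisfy the conditions.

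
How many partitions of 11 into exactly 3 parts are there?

Enumerating:
1 + 1 + 9
1 + 2 + 8
1 + 3 + 7
2 + 2 + 7
1 + 4 + 6
2 + 3 + 6
1 + 5 + 5
2 + 4 + 5
3 + 3 + 5
3 + 4 + 4

10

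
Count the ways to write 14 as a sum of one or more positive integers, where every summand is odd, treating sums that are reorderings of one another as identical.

22

Listing the qualifying partitions of 14:
13,1
11,3
11,1,1,1
9,5
9,3,1,1
9,1,1,1,1,1
7,7
7,5,1,1
7,3,3,1
7,3,1,1,1,1
7,1,1,1,1,1,1,1
5,5,3,1
5,5,1,1,1,1
5,3,3,3
5,3,3,1,1,1
5,3,1,1,1,1,1,1
5,1,1,1,1,1,1,1,1,1
3,3,3,3,1,1
3,3,3,1,1,1,1,1
3,3,1,1,1,1,1,1,1,1
3,1,1,1,1,1,1,1,1,1,1,1
1,1,1,1,1,1,1,1,1,1,1,1,1,1
That's 22 in total.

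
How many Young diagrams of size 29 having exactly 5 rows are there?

Counting exhaustively, 333 partitions satisfy the conditions.

333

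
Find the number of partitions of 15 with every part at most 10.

164

Systematic enumeration (by largest part, then next-largest, …) yields 164.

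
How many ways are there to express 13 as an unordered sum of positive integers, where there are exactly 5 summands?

Enumerating:
9, 1, 1, 1, 1
8, 2, 1, 1, 1
7, 3, 1, 1, 1
7, 2, 2, 1, 1
6, 4, 1, 1, 1
6, 3, 2, 1, 1
6, 2, 2, 2, 1
5, 5, 1, 1, 1
5, 4, 2, 1, 1
5, 3, 3, 1, 1
5, 3, 2, 2, 1
5, 2, 2, 2, 2
4, 4, 3, 1, 1
4, 4, 2, 2, 1
4, 3, 3, 2, 1
4, 3, 2, 2, 2
3, 3, 3, 3, 1
3, 3, 3, 2, 2
That's 18 in total.

18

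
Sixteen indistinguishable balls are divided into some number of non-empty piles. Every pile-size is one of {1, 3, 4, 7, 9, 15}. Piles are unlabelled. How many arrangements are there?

A partial list (first 12 by largest part):
1+15
7+9
3+4+9
1+1+1+4+9
1+3+3+9
1+1+1+1+3+9
1+1+1+1+1+1+1+9
1+1+7+7
1+4+4+7
1+1+3+4+7
1+1+1+1+1+4+7
3+3+3+7
…and 20 more, for 32 total.

32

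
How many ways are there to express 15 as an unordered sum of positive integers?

176

Systematic enumeration (by largest part, then next-largest, …) yields 176.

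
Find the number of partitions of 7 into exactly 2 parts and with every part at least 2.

2

Listing the qualifying partitions of 7:
5 + 2
4 + 3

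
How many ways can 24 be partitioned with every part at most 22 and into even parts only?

Counting exhaustively, 76 partitions satisfy the conditions.

76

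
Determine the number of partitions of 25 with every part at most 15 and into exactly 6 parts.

Counting exhaustively, 223 partitions satisfy the conditions.

223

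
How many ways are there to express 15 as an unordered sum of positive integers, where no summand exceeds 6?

110

Enumerating by decreasing first part gives 110 partitions in all.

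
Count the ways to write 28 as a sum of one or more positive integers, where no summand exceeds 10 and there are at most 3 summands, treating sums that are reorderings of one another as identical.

2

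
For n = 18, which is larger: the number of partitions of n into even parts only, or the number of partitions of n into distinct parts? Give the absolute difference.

16

Partitions of 18 into even parts only: 30.
Partitions of 18 into distinct parts: 46.
|30 − 46| = 16.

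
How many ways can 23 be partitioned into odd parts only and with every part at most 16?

96

Counting exhaustively, 96 partitions satisfy the conditions.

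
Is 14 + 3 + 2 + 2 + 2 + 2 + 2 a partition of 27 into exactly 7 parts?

The parts sum to 27, and the condition 'there are exactly 7 summands' holds.

Yes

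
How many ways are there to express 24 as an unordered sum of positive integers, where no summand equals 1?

A full systematic count gives 320.

320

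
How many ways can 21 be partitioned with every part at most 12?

725

There are 725 such partitions.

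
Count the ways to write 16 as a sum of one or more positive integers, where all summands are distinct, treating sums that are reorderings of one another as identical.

A partial list (first 12 by largest part):
16
15,1
14,2
13,3
13,2,1
12,4
12,3,1
11,5
11,4,1
11,3,2
10,6
10,5,1
…and 20 more, for 32 total.

32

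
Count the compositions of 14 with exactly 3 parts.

78

Equivalently, choose which 2 of the 13 gaps become plus signs: C(13,2) = 78.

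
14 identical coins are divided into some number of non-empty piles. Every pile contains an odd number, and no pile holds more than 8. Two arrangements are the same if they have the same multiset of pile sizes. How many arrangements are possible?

16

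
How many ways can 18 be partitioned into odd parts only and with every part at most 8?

27

A partial list (first 12 by largest part):
1+3+7+7
1+1+1+1+7+7
1+5+5+7
3+3+5+7
1+1+1+3+5+7
1+1+1+1+1+1+5+7
1+1+3+3+3+7
1+1+1+1+1+3+3+7
1+1+1+1+1+1+1+1+3+7
1+1+1+1+1+1+1+1+1+1+1+7
3+5+5+5
1+1+1+5+5+5
…and 15 more, for 27 total.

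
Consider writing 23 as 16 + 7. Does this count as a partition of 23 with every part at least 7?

Yes

The parts sum to 23, and the condition 'every summand is at least 7' holds.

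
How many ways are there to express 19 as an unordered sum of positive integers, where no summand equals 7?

413

Counting exhaustively, 413 partitions satisfy the conditions.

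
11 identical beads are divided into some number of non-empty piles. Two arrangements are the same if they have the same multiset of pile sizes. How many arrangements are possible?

There are too many to list fully; the first 12 (by largest part) are:
11
10,1
9,2
9,1,1
8,3
8,2,1
8,1,1,1
7,4
7,3,1
7,2,2
7,2,1,1
7,1,1,1,1
…and 44 more, for 56 total.

56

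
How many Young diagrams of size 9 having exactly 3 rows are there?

They are:
1,1,7
1,2,6
1,3,5
2,2,5
1,4,4
2,3,4
3,3,3
Counting gives 7.

7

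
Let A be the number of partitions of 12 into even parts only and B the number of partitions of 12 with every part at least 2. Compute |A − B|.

10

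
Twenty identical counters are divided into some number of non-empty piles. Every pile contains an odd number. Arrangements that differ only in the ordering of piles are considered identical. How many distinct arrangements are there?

64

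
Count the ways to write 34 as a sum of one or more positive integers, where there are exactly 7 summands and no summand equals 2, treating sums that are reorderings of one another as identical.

A full systematic count gives 466.

466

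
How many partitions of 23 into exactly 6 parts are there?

163

Direct enumeration gives 163 partitions.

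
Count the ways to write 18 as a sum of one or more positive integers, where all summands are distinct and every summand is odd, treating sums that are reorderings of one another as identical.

5

Enumerating:
1 + 17
3 + 15
5 + 13
7 + 11
1 + 3 + 5 + 9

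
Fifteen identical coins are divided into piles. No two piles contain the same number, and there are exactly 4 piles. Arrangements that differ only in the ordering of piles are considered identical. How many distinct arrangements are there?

Listing the qualifying partitions of 15:
1+2+3+9
1+2+4+8
1+2+5+7
1+3+4+7
1+3+5+6
2+3+4+6

6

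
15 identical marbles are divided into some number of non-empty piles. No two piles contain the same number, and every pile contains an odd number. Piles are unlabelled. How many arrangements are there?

Enumerating:
15
11, 3, 1
9, 5, 1
7, 5, 3

4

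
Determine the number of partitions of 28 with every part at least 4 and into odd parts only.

Enumerating:
5 + 23
7 + 21
9 + 19
11 + 17
13 + 15
5 + 5 + 5 + 13
5 + 5 + 7 + 11
5 + 5 + 9 + 9
5 + 7 + 7 + 9
7 + 7 + 7 + 7

10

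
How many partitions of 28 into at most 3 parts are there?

Enumerating by decreasing first part gives 80 partitions in all.

80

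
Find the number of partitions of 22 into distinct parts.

89

A full systematic count gives 89.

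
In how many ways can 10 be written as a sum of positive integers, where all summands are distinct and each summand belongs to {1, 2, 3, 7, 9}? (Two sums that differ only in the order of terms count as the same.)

3

They are:
9, 1
7, 3
7, 2, 1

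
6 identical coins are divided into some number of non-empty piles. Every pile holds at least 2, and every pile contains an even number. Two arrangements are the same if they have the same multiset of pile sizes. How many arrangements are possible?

3

The partitions of 6 that satisfy the conditions:
6
2,4
2,2,2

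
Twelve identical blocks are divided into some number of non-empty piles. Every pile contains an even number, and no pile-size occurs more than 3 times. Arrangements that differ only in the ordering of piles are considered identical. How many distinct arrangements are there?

9

The partitions of 12 that satisfy the conditions:
12
10 + 2
8 + 4
8 + 2 + 2
6 + 6
6 + 4 + 2
6 + 2 + 2 + 2
4 + 4 + 4
4 + 4 + 2 + 2
That's 9 in total.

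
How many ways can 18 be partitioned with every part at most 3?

There are too many to list fully; the first 12 (by largest part) are:
3 + 3 + 3 + 3 + 3 + 3
3 + 3 + 3 + 3 + 3 + 2 + 1
3 + 3 + 3 + 3 + 3 + 1 + 1 + 1
3 + 3 + 3 + 3 + 2 + 2 + 2
3 + 3 + 3 + 3 + 2 + 2 + 1 + 1
3 + 3 + 3 + 3 + 2 + 1 + 1 + 1 + 1
3 + 3 + 3 + 3 + 1 + 1 + 1 + 1 + 1 + 1
3 + 3 + 3 + 2 + 2 + 2 + 2 + 1
3 + 3 + 3 + 2 + 2 + 2 + 1 + 1 + 1
3 + 3 + 3 + 2 + 2 + 1 + 1 + 1 + 1 + 1
3 + 3 + 3 + 2 + 1 + 1 + 1 + 1 + 1 + 1 + 1
3 + 3 + 3 + 1 + 1 + 1 + 1 + 1 + 1 + 1 + 1 + 1
…and 25 more, for 37 total.

37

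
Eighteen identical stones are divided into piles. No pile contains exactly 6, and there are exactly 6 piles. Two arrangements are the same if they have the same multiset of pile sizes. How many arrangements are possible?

45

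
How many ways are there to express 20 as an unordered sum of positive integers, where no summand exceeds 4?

108

Counting exhaustively, 108 partitions satisfy the conditions.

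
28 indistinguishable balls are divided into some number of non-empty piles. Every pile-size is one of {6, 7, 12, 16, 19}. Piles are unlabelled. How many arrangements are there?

They are:
16,12
16,6,6
7,7,7,7
Counting gives 3.

3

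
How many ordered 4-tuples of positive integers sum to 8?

35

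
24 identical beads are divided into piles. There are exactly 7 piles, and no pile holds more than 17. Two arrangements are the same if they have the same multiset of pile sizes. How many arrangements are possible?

200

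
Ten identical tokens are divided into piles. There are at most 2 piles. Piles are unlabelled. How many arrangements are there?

6

Enumerating:
10
1 + 9
2 + 8
3 + 7
4 + 6
5 + 5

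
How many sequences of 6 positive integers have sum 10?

126

Equivalently, choose which 5 of the 9 gaps become plus signs: C(9,5) = 126.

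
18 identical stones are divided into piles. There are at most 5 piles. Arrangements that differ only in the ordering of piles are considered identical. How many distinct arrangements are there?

141

A full systematic count gives 141.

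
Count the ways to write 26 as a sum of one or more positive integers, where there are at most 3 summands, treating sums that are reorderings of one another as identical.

A partial list (first 12 by largest part):
26
1, 25
2, 24
1, 1, 24
3, 23
1, 2, 23
4, 22
1, 3, 22
2, 2, 22
5, 21
1, 4, 21
2, 3, 21
…and 58 more, for 70 total.

70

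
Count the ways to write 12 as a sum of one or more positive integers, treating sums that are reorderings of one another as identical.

77

Direct enumeration gives 77 partitions.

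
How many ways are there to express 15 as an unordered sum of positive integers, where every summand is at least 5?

5

The partitions of 15 that satisfy the conditions:
15
10 + 5
9 + 6
8 + 7
5 + 5 + 5
That's 5 in total.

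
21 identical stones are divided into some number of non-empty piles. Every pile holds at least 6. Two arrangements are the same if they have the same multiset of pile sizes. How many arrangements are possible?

Enumerating:
21
15+6
14+7
13+8
12+9
11+10
9+6+6
8+7+6
7+7+7

9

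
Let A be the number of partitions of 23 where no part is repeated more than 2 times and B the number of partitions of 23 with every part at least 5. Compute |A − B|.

334

Partitions of 23 where no part is repeated more than 2 times: 355.
Partitions of 23 with every part at least 5: 21.
|355 − 21| = 334.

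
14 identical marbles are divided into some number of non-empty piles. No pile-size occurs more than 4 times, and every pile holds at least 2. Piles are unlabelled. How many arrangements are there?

A partial list (first 12 by largest part):
14
12, 2
11, 3
10, 4
10, 2, 2
9, 5
9, 3, 2
8, 6
8, 4, 2
8, 3, 3
8, 2, 2, 2
7, 7
…and 20 more, for 32 total.

32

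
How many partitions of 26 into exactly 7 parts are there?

300

A full systematic count gives 300.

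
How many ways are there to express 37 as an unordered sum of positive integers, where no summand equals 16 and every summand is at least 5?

187

There are 187 such partitions.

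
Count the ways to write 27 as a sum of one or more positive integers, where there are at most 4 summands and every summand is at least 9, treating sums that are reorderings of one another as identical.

7

They are:
27
9, 18
10, 17
11, 16
12, 15
13, 14
9, 9, 9
That's 7 in total.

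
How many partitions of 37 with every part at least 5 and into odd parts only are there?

28

A partial list (first 12 by largest part):
37
27,5,5
25,7,5
23,9,5
23,7,7
21,11,5
21,9,7
19,13,5
19,11,7
19,9,9
17,15,5
17,13,7
…and 16 more, for 28 total.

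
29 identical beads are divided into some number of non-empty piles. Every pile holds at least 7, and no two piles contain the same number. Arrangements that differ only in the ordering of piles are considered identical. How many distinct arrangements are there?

The partitions of 29 that satisfy the conditions:
29
22, 7
21, 8
20, 9
19, 10
18, 11
17, 12
16, 13
15, 14
14, 8, 7
13, 9, 7
12, 10, 7
12, 9, 8
11, 10, 8
Counting gives 14.

14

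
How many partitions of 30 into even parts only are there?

Direct enumeration gives 176 partitions.

176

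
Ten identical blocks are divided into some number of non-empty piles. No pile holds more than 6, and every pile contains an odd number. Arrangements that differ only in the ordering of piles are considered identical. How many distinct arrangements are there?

Listing the qualifying partitions of 10:
5 + 5
1 + 1 + 3 + 5
1 + 1 + 1 + 1 + 1 + 5
1 + 3 + 3 + 3
1 + 1 + 1 + 1 + 3 + 3
1 + 1 + 1 + 1 + 1 + 1 + 1 + 3
1 + 1 + 1 + 1 + 1 + 1 + 1 + 1 + 1 + 1

7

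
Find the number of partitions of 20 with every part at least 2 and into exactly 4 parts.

34

A partial list (first 12 by largest part):
2+2+2+14
2+2+3+13
2+2+4+12
2+3+3+12
2+2+5+11
2+3+4+11
3+3+3+11
2+2+6+10
2+3+5+10
2+4+4+10
3+3+4+10
2+2+7+9
…and 22 more, for 34 total.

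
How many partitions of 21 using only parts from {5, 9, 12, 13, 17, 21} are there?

2

The partitions of 21 that satisfy the conditions:
21
12,9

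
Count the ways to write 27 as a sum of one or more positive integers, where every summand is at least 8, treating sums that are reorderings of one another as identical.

10

Listing the qualifying partitions of 27:
27
19 + 8
18 + 9
17 + 10
16 + 11
15 + 12
14 + 13
11 + 8 + 8
10 + 9 + 8
9 + 9 + 9
That's 10 in total.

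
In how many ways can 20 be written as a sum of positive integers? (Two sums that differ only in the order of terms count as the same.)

There are 627 such partitions.

627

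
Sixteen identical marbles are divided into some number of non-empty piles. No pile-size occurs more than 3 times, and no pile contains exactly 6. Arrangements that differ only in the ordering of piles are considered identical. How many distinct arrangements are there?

Counting exhaustively, 103 partitions satisfy the conditions.

103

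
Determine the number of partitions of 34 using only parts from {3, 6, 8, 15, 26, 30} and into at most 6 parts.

4

Listing the qualifying partitions of 34:
26, 8
15, 8, 8, 3
8, 8, 6, 6, 6
8, 8, 6, 6, 3, 3
That's 4 in total.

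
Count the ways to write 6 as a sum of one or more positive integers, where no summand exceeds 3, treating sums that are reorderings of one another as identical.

Enumerating:
3, 3
1, 2, 3
1, 1, 1, 3
2, 2, 2
1, 1, 2, 2
1, 1, 1, 1, 2
1, 1, 1, 1, 1, 1
That's 7 in total.

7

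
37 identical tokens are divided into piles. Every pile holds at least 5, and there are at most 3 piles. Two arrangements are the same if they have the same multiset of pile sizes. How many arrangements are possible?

67

A partial list (first 12 by largest part):
37
32,5
31,6
30,7
29,8
28,9
27,10
27,5,5
26,11
26,6,5
25,12
25,7,5
…and 55 more, for 67 total.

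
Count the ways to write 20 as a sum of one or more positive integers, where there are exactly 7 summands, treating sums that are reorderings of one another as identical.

Systematic enumeration (by largest part, then next-largest, …) yields 82.

82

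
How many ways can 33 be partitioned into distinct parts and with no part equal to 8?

337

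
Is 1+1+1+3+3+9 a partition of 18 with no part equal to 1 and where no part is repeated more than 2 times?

The parts sum to 18, and the condition 'no summand equals 1' is violated.

No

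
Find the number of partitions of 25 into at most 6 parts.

612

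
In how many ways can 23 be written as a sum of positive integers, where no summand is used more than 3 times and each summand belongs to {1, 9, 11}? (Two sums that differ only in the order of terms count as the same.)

2

Listing the qualifying partitions of 23:
1+11+11
1+1+1+9+11
Counting gives 2.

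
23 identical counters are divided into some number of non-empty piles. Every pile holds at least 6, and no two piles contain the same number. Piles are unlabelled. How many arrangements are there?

Enumerating:
23
17 + 6
16 + 7
15 + 8
14 + 9
13 + 10
12 + 11
10 + 7 + 6
9 + 8 + 6
Counting gives 9.

9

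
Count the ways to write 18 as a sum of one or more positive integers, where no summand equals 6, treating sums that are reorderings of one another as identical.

308

A full systematic count gives 308.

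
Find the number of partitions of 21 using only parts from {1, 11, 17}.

3

Listing the qualifying partitions of 21:
17,1,1,1,1
11,1,1,1,1,1,1,1,1,1,1
1,1,1,1,1,1,1,1,1,1,1,1,1,1,1,1,1,1,1,1,1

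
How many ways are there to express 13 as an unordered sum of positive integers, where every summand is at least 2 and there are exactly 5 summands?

Listing the qualifying partitions of 13:
5+2+2+2+2
4+3+2+2+2
3+3+3+2+2
Counting gives 3.

3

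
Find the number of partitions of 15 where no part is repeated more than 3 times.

105

A full systematic count gives 105.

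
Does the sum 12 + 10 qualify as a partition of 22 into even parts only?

Yes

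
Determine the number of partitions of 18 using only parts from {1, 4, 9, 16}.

Enumerating:
1+1+16
9+9
1+4+4+9
1+1+1+1+1+4+9
1+1+1+1+1+1+1+1+1+9
1+1+4+4+4+4
1+1+1+1+1+1+4+4+4
1+1+1+1+1+1+1+1+1+1+4+4
1+1+1+1+1+1+1+1+1+1+1+1+1+1+4
1+1+1+1+1+1+1+1+1+1+1+1+1+1+1+1+1+1
Counting gives 10.

10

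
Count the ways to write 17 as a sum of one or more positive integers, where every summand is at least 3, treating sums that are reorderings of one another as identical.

25

They are:
17
14,3
13,4
12,5
11,6
11,3,3
10,7
10,4,3
9,8
9,5,3
9,4,4
8,6,3
8,5,4
8,3,3,3
7,7,3
7,6,4
7,5,5
7,4,3,3
6,6,5
6,5,3,3
6,4,4,3
5,5,4,3
5,4,4,4
5,3,3,3,3
4,4,3,3,3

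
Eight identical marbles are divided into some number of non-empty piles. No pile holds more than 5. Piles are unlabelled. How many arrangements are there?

18

They are:
5 + 3
5 + 2 + 1
5 + 1 + 1 + 1
4 + 4
4 + 3 + 1
4 + 2 + 2
4 + 2 + 1 + 1
4 + 1 + 1 + 1 + 1
3 + 3 + 2
3 + 3 + 1 + 1
3 + 2 + 2 + 1
3 + 2 + 1 + 1 + 1
3 + 1 + 1 + 1 + 1 + 1
2 + 2 + 2 + 2
2 + 2 + 2 + 1 + 1
2 + 2 + 1 + 1 + 1 + 1
2 + 1 + 1 + 1 + 1 + 1 + 1
1 + 1 + 1 + 1 + 1 + 1 + 1 + 1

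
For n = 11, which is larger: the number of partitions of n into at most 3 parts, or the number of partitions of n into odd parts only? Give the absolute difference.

4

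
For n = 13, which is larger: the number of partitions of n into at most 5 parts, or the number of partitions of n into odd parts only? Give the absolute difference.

Partitions of 13 into at most 5 parts: 57.
Partitions of 13 into odd parts only: 18.
|57 − 18| = 39.

39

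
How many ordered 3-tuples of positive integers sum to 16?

Place 2 bars in the 15 internal gaps of a row of 16 dots: C(15,2) = 105.

105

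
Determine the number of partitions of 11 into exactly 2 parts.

Listing the qualifying partitions of 11:
1, 10
2, 9
3, 8
4, 7
5, 6
That's 5 in total.

5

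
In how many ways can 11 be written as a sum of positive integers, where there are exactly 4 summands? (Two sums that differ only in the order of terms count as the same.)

11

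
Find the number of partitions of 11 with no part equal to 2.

26

A partial list (first 12 by largest part):
11
10, 1
9, 1, 1
8, 3
8, 1, 1, 1
7, 4
7, 3, 1
7, 1, 1, 1, 1
6, 5
6, 4, 1
6, 3, 1, 1
6, 1, 1, 1, 1, 1
…and 14 more, for 26 total.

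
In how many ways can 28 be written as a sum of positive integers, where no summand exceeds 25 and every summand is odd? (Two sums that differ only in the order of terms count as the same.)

221

Systematic enumeration (by largest part, then next-largest, …) yields 221.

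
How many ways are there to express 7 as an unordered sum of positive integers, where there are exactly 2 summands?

Enumerating:
6+1
5+2
4+3

3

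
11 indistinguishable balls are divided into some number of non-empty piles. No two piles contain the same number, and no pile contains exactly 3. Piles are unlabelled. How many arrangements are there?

8

Enumerating:
11
10+1
9+2
8+2+1
7+4
6+5
6+4+1
5+4+2
That's 8 in total.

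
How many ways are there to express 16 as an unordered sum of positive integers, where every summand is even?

Enumerating:
16
14,2
12,4
12,2,2
10,6
10,4,2
10,2,2,2
8,8
8,6,2
8,4,4
8,4,2,2
8,2,2,2,2
6,6,4
6,6,2,2
6,4,4,2
6,4,2,2,2
6,2,2,2,2,2
4,4,4,4
4,4,4,2,2
4,4,2,2,2,2
4,2,2,2,2,2,2
2,2,2,2,2,2,2,2

22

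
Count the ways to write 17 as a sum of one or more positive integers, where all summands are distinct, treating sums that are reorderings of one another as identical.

A partial list (first 12 by largest part):
17
16, 1
15, 2
14, 3
14, 2, 1
13, 4
13, 3, 1
12, 5
12, 4, 1
12, 3, 2
11, 6
11, 5, 1
…and 26 more, for 38 total.

38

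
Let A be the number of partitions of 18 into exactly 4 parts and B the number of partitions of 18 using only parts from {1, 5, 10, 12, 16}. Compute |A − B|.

38

Partitions of 18 into exactly 4 parts: 47.
Partitions of 18 using only parts from {1, 5, 10, 12, 16}: 9.
|47 − 9| = 38.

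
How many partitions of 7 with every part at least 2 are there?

4

They are:
7
2,5
3,4
2,2,3
That's 4 in total.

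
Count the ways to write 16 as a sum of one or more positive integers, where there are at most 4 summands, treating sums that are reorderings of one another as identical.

64

A partial list (first 12 by largest part):
16
15,1
14,2
14,1,1
13,3
13,2,1
13,1,1,1
12,4
12,3,1
12,2,2
12,2,1,1
11,5
…and 52 more, for 64 total.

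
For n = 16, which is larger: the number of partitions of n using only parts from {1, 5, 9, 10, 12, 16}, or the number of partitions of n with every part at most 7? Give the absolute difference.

154

Partitions of 16 using only parts from {1, 5, 9, 10, 12, 16}: 10.
Partitions of 16 with every part at most 7: 164.
|10 − 164| = 154.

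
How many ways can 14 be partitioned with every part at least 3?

They are:
14
11 + 3
10 + 4
9 + 5
8 + 6
8 + 3 + 3
7 + 7
7 + 4 + 3
6 + 5 + 3
6 + 4 + 4
5 + 5 + 4
5 + 3 + 3 + 3
4 + 4 + 3 + 3

13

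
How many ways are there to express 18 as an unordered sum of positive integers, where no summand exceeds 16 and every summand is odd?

A partial list (first 12 by largest part):
15+3
15+1+1+1
13+5
13+3+1+1
13+1+1+1+1+1
11+7
11+5+1+1
11+3+3+1
11+3+1+1+1+1
11+1+1+1+1+1+1+1
9+9
9+7+1+1
…and 33 more, for 45 total.

45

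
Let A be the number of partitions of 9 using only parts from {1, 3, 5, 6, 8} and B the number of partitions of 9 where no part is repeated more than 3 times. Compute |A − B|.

Partitions of 9 using only parts from {1, 3, 5, 6, 8}: 9.
Partitions of 9 where no part is repeated more than 3 times: 22.
|9 − 22| = 13.

13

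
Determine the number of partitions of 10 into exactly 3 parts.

The partitions of 10 that satisfy the conditions:
1, 1, 8
1, 2, 7
1, 3, 6
2, 2, 6
1, 4, 5
2, 3, 5
2, 4, 4
3, 3, 4

8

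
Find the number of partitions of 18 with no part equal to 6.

Systematic enumeration (by largest part, then next-largest, …) yields 308.

308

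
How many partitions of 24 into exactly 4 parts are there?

Systematic enumeration (by largest part, then next-largest, …) yields 108.

108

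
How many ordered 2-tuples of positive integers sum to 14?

By stars and bars with positive parts, the count is C(13,1) = 13.

13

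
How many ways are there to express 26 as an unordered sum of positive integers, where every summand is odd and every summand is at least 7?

Enumerating:
19,7
17,9
15,11
13,13

4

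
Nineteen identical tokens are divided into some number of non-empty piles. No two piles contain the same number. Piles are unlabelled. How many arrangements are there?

A partial list (first 12 by largest part):
19
18+1
17+2
16+3
16+2+1
15+4
15+3+1
14+5
14+4+1
14+3+2
13+6
13+5+1
…and 42 more, for 54 total.

54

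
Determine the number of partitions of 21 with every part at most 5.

221

There are 221 such partitions.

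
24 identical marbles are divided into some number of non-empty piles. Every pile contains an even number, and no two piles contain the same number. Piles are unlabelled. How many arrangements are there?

Listing the qualifying partitions of 24:
24
22, 2
20, 4
18, 6
18, 4, 2
16, 8
16, 6, 2
14, 10
14, 8, 2
14, 6, 4
12, 10, 2
12, 8, 4
12, 6, 4, 2
10, 8, 6
10, 8, 4, 2
Counting gives 15.

15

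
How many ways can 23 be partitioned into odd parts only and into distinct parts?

9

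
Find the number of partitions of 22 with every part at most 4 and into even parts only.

They are:
4 + 4 + 4 + 4 + 4 + 2
4 + 4 + 4 + 4 + 2 + 2 + 2
4 + 4 + 4 + 2 + 2 + 2 + 2 + 2
4 + 4 + 2 + 2 + 2 + 2 + 2 + 2 + 2
4 + 2 + 2 + 2 + 2 + 2 + 2 + 2 + 2 + 2
2 + 2 + 2 + 2 + 2 + 2 + 2 + 2 + 2 + 2 + 2
Counting gives 6.

6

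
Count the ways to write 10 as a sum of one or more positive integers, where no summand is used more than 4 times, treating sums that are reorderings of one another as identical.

34

There are too many to list fully; the first 12 (by largest part) are:
10
9, 1
8, 2
8, 1, 1
7, 3
7, 2, 1
7, 1, 1, 1
6, 4
6, 3, 1
6, 2, 2
6, 2, 1, 1
6, 1, 1, 1, 1
…and 22 more, for 34 total.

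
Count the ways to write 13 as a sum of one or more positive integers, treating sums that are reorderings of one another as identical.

A full systematic count gives 101.

101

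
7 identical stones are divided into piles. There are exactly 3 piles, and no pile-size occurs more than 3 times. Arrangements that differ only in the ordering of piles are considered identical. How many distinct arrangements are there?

The partitions of 7 that satisfy the conditions:
5,1,1
4,2,1
3,3,1
3,2,2
That's 4 in total.

4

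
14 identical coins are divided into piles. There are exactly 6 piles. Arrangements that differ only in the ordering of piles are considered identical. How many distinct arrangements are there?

The partitions of 14 that satisfy the conditions:
1+1+1+1+1+9
1+1+1+1+2+8
1+1+1+1+3+7
1+1+1+2+2+7
1+1+1+1+4+6
1+1+1+2+3+6
1+1+2+2+2+6
1+1+1+1+5+5
1+1+1+2+4+5
1+1+1+3+3+5
1+1+2+2+3+5
1+2+2+2+2+5
1+1+1+3+4+4
1+1+2+2+4+4
1+1+2+3+3+4
1+2+2+2+3+4
2+2+2+2+2+4
1+1+3+3+3+3
1+2+2+3+3+3
2+2+2+2+3+3
Counting gives 20.

20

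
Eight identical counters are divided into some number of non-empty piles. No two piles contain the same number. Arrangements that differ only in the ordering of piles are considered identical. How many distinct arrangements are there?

6

Enumerating:
8
7, 1
6, 2
5, 3
5, 2, 1
4, 3, 1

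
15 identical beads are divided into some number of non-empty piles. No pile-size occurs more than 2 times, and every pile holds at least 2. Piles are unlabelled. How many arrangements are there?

A partial list (first 12 by largest part):
15
2, 13
3, 12
4, 11
2, 2, 11
5, 10
2, 3, 10
6, 9
2, 4, 9
3, 3, 9
7, 8
2, 5, 8
…and 16 more, for 28 total.

28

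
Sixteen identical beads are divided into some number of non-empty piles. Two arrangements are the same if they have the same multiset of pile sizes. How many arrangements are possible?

There are 231 such partitions.

231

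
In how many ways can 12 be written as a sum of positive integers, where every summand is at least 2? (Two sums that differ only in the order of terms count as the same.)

They are:
12
10+2
9+3
8+4
8+2+2
7+5
7+3+2
6+6
6+4+2
6+3+3
6+2+2+2
5+5+2
5+4+3
5+3+2+2
4+4+4
4+4+2+2
4+3+3+2
4+2+2+2+2
3+3+3+3
3+3+2+2+2
2+2+2+2+2+2
Counting gives 21.

21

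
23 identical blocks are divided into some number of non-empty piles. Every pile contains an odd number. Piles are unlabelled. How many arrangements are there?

104

Systematic enumeration (by largest part, then next-largest, …) yields 104.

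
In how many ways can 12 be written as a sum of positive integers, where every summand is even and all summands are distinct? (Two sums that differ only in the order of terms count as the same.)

4

The partitions of 12 that satisfy the conditions:
12
2+10
4+8
2+4+6
That's 4 in total.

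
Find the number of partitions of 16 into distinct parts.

32

A partial list (first 12 by largest part):
16
15 + 1
14 + 2
13 + 3
13 + 2 + 1
12 + 4
12 + 3 + 1
11 + 5
11 + 4 + 1
11 + 3 + 2
10 + 6
10 + 5 + 1
…and 20 more, for 32 total.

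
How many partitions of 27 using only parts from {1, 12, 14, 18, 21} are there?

The partitions of 27 that satisfy the conditions:
21,1,1,1,1,1,1
18,1,1,1,1,1,1,1,1,1
14,12,1
14,1,1,1,1,1,1,1,1,1,1,1,1,1
12,12,1,1,1
12,1,1,1,1,1,1,1,1,1,1,1,1,1,1,1
1,1,1,1,1,1,1,1,1,1,1,1,1,1,1,1,1,1,1,1,1,1,1,1,1,1,1
That's 7 in total.

7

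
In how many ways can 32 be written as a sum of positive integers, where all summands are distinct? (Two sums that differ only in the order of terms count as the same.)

390

Systematic enumeration (by largest part, then next-largest, …) yields 390.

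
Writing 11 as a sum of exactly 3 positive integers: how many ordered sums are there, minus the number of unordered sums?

Ordered (compositions into 3 parts): C(10,2) = 45.
Unordered (partitions into 3 parts): 10.
Difference: 45 − 10 = 35.

35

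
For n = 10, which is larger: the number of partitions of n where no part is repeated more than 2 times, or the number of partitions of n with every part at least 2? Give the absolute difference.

10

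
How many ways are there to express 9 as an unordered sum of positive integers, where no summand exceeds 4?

Enumerating:
4, 4, 1
4, 3, 2
4, 3, 1, 1
4, 2, 2, 1
4, 2, 1, 1, 1
4, 1, 1, 1, 1, 1
3, 3, 3
3, 3, 2, 1
3, 3, 1, 1, 1
3, 2, 2, 2
3, 2, 2, 1, 1
3, 2, 1, 1, 1, 1
3, 1, 1, 1, 1, 1, 1
2, 2, 2, 2, 1
2, 2, 2, 1, 1, 1
2, 2, 1, 1, 1, 1, 1
2, 1, 1, 1, 1, 1, 1, 1
1, 1, 1, 1, 1, 1, 1, 1, 1
Counting gives 18.

18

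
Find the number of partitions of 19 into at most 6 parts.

235

Systematic enumeration (by largest part, then next-largest, …) yields 235.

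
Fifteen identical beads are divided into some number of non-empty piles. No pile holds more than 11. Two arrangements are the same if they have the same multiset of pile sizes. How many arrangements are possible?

There are 169 such partitions.

169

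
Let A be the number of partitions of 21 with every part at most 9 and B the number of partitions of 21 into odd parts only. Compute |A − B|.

522

Partitions of 21 with every part at most 9: 598.
Partitions of 21 into odd parts only: 76.
|598 − 76| = 522.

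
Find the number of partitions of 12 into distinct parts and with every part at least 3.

5

They are:
12
9, 3
8, 4
7, 5
5, 4, 3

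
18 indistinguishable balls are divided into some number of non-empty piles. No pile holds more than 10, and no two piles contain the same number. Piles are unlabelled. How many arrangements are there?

There are too many to list fully; the first 12 (by largest part) are:
8,10
1,7,10
2,6,10
3,5,10
1,2,5,10
1,3,4,10
1,8,9
2,7,9
3,6,9
1,2,6,9
4,5,9
1,3,5,9
…and 15 more, for 27 total.

27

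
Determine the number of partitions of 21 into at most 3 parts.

48

There are too many to list fully; the first 12 (by largest part) are:
21
20+1
19+2
19+1+1
18+3
18+2+1
17+4
17+3+1
17+2+2
16+5
16+4+1
16+3+2
…and 36 more, for 48 total.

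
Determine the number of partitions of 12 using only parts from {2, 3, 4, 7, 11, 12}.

They are:
12
7+3+2
4+4+4
4+4+2+2
4+3+3+2
4+2+2+2+2
3+3+3+3
3+3+2+2+2
2+2+2+2+2+2
That's 9 in total.

9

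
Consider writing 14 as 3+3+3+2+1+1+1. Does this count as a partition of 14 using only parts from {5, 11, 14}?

No

The parts sum to 14, and the condition 'each summand belongs to {5, 11, 14}' is violated.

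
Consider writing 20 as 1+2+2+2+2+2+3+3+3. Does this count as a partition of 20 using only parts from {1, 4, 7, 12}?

No

The parts sum to 20, and the condition 'each summand belongs to {1, 4, 7, 12}' is violated.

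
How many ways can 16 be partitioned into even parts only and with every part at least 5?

Enumerating:
16
10 + 6
8 + 8

3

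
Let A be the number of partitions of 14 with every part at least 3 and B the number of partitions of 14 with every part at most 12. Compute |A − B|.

120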